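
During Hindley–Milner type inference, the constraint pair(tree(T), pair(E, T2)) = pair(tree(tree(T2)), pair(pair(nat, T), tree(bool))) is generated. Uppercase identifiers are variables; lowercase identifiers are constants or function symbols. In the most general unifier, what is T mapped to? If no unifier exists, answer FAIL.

tree(tree(bool))

Decompose pair/2: tree(T) = tree(tree(T2)),  pair(E, T2) = pair(pair(nat, T), tree(bool)).
Decompose tree/1: T = tree(T2).
Bind T := tree(T2); substituting into the remaining equation gives: pair(E, T2) = pair(pair(nat, tree(T2)), tree(bool)).
Decompose pair/2: E = pair(nat, tree(T2)),  T2 = tree(bool).
Bind E := pair(nat, tree(T2)); no other remaining equation mentions E.
Bind T2 := tree(bool). Substituting into the earlier bindings gives T := tree(tree(bool)), E := pair(nat, tree(tree(bool))).
MGU = { T := tree(tree(bool)), E := pair(nat, tree(tree(bool))), T2 := tree(bool) }, so T := tree(tree(bool)).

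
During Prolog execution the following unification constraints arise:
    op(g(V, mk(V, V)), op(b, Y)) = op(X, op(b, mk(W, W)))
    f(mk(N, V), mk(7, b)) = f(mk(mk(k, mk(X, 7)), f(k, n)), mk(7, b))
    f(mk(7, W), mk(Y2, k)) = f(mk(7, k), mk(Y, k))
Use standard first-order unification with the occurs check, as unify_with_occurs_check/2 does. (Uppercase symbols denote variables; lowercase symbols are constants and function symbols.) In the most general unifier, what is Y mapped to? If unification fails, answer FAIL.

Decompose op/2: g(V, mk(V, V)) = X,  op(b, Y) = op(b, mk(W, W)).
Bind X := g(V, mk(V, V)); substituting into the one remaining equation that mentions X gives: f(mk(N, V), mk(7, b)) = f(mk(mk(k, mk(g(V, mk(V, V)), 7)), f(k, n)), mk(7, b)).
Decompose op/2: b = b,  Y = mk(W, W).
Delete trivial equation b = b.
Bind Y := mk(W, W); substituting into the one remaining equation that mentions Y gives: f(mk(7, W), mk(Y2, k)) = f(mk(7, k), mk(mk(W, W), k)).
Decompose f/2: mk(N, V) = mk(mk(k, mk(g(V, mk(V, V)), 7)), f(k, n)),  mk(7, b) = mk(7, b).
Decompose mk/2: N = mk(k, mk(g(V, mk(V, V)), 7)),  V = f(k, n).
Bind N := mk(k, mk(g(V, mk(V, V)), 7)); no other remaining equation mentions N.
Bind V := f(k, n); no other remaining equation mentions V. Substituting into the earlier bindings gives X := g(f(k, n), mk(f(k, n), f(k, n))), N := mk(k, mk(g(f(k, n), mk(f(k, n), f(k, n))), 7)).
Delete trivial equation mk(7, b) = mk(7, b).
Decompose f/2: mk(7, W) = mk(7, k),  mk(Y2, k) = mk(mk(W, W), k).
Decompose mk/2: 7 = 7,  W = k.
Delete trivial equation 7 = 7.
Bind W := k; substituting into the remaining equation gives: mk(Y2, k) = mk(mk(k, k), k). Substituting into the earlier binding gives Y := mk(k, k).
Decompose mk/2: Y2 = mk(k, k),  k = k.
Bind Y2 := mk(k, k); no other remaining equation mentions Y2.
Delete trivial equation k = k.
MGU = { X -> g(f(k, n), mk(f(k, n), f(k, n))), Y -> mk(k, k), N -> mk(k, mk(g(f(k, n), mk(f(k, n), f(k, n))), 7)), V -> f(k, n), W -> k, Y2 -> mk(k, k) }, so Y -> mk(k, k).

mk(k, k)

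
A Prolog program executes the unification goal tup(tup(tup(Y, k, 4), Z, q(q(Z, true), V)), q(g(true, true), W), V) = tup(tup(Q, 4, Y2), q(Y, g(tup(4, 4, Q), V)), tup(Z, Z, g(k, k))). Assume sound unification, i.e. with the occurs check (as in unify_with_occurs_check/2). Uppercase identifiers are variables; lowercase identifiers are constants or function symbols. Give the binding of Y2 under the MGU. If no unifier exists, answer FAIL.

Decompose tup/3: tup(tup(Y, k, 4), Z, q(q(Z, true), V)) = tup(Q, 4, Y2),  q(g(true, true), W) = q(Y, g(tup(4, 4, Q), V)),  V = tup(Z, Z, g(k, k)).
Decompose tup/3: tup(Y, k, 4) = Q,  Z = 4,  q(q(Z, true), V) = Y2.
Bind Q := tup(Y, k, 4); substituting into the one remaining equation that mentions Q gives: q(g(true, true), W) = q(Y, g(tup(4, 4, tup(Y, k, 4)), V)).
Bind Z := 4; substituting into the 2 remaining equations that mention Z gives: q(q(4, true), V) = Y2,  V = tup(4, 4, g(k, k)).
Bind Y2 := q(q(4, true), V); no other remaining equation mentions Y2.
Decompose q/2: g(true, true) = Y,  W = g(tup(4, 4, tup(Y, k, 4)), V).
Bind Y := g(true, true); substituting into the one remaining equation that mentions Y gives: W = g(tup(4, 4, tup(g(true, true), k, 4)), V). Substituting into the earlier binding gives Q := tup(g(true, true), k, 4).
Bind W := g(tup(4, 4, tup(g(true, true), k, 4)), V); no other remaining equation mentions W.
Bind V := tup(4, 4, g(k, k)). Substituting into the earlier bindings gives Y2 := q(q(4, true), tup(4, 4, g(k, k))), W := g(tup(4, 4, tup(g(true, true), k, 4)), tup(4, 4, g(k, k))).
MGU = { Q -> tup(g(true, true), k, 4), Z -> 4, Y2 -> q(q(4, true), tup(4, 4, g(k, k))), Y -> g(true, true), W -> g(tup(4, 4, tup(g(true, true), k, 4)), tup(4, 4, g(k, k))), V -> tup(4, 4, g(k, k)) }, so Y2 -> q(q(4, true), tup(4, 4, g(k, k))).

q(q(4, true), tup(4, 4, g(k, k)))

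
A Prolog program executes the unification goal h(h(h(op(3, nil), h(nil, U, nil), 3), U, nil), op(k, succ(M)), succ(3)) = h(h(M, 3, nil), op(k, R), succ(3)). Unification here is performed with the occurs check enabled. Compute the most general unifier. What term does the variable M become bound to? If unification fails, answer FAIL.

Decompose h/3: h(h(op(3, nil), h(nil, U, nil), 3), U, nil) = h(M, 3, nil),  op(k, succ(M)) = op(k, R),  succ(3) = succ(3).
Decompose h/3: h(op(3, nil), h(nil, U, nil), 3) = M,  U = 3,  nil = nil.
Bind M := h(op(3, nil), h(nil, U, nil), 3); substituting into the one remaining equation that mentions M gives: op(k, succ(h(op(3, nil), h(nil, U, nil), 3))) = op(k, R).
Bind U := 3; substituting into the one remaining equation that mentions U gives: op(k, succ(h(op(3, nil), h(nil, 3, nil), 3))) = op(k, R). Substituting into the earlier binding gives M := h(op(3, nil), h(nil, 3, nil), 3).
Delete trivial equation nil = nil.
Decompose op/2: k = k,  succ(h(op(3, nil), h(nil, 3, nil), 3)) = R.
Delete trivial equation k = k.
Bind R := succ(h(op(3, nil), h(nil, 3, nil), 3)); no other remaining equation mentions R.
Delete trivial equation succ(3) = succ(3).
MGU = { M ↦ h(op(3, nil), h(nil, 3, nil), 3), U ↦ 3, R ↦ succ(h(op(3, nil), h(nil, 3, nil), 3)) }, so M ↦ h(op(3, nil), h(nil, 3, nil), 3).

h(op(3, nil), h(nil, 3, nil), 3)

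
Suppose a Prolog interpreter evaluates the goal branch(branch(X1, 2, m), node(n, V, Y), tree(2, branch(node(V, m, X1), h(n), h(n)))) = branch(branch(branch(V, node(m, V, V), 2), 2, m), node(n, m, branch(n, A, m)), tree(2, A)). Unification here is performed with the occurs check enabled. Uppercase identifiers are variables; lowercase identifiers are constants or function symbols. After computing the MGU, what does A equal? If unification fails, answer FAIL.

Decompose branch/3: branch(X1, 2, m) = branch(branch(V, node(m, V, V), 2), 2, m),  node(n, V, Y) = node(n, m, branch(n, A, m)),  tree(2, branch(node(V, m, X1), h(n), h(n))) = tree(2, A).
Decompose branch/3: X1 = branch(V, node(m, V, V), 2),  2 = 2,  m = m.
Bind X1 := branch(V, node(m, V, V), 2); substituting into the one remaining equation that mentions X1 gives: tree(2, branch(node(V, m, branch(V, node(m, V, V), 2)), h(n), h(n))) = tree(2, A).
Delete trivial equation 2 = 2.
Delete trivial equation m = m.
Decompose node/3: n = n,  V = m,  Y = branch(n, A, m).
Delete trivial equation n = n.
Bind V := m; substituting into the one remaining equation that mentions V gives: tree(2, branch(node(m, m, branch(m, node(m, m, m), 2)), h(n), h(n))) = tree(2, A). Substituting into the earlier binding gives X1 := branch(m, node(m, m, m), 2).
Bind Y := branch(n, A, m); no other remaining equation mentions Y.
Decompose tree/2: 2 = 2,  branch(node(m, m, branch(m, node(m, m, m), 2)), h(n), h(n)) = A.
Delete trivial equation 2 = 2.
Bind A := branch(node(m, m, branch(m, node(m, m, m), 2)), h(n), h(n)). Substituting into the earlier binding gives Y := branch(n, branch(node(m, m, branch(m, node(m, m, m), 2)), h(n), h(n)), m).
MGU = { X1 -> branch(m, node(m, m, m), 2), V -> m, Y -> branch(n, branch(node(m, m, branch(m, node(m, m, m), 2)), h(n), h(n)), m), A -> branch(node(m, m, branch(m, node(m, m, m), 2)), h(n), h(n)) }, so A -> branch(node(m, m, branch(m, node(m, m, m), 2)), h(n), h(n)).

branch(node(m, m, branch(m, node(m, m, m), 2)), h(n), h(n))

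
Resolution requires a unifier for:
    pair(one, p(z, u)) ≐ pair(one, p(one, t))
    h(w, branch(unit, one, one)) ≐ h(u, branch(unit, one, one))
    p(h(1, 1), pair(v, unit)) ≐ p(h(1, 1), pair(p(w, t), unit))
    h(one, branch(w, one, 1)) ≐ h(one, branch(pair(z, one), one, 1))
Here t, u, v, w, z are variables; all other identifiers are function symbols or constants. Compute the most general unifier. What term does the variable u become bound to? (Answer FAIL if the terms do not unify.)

pair(one, one)

Decompose pair/2: one ≐ one,  p(z, u) ≐ p(one, t).
Delete trivial equation one ≐ one.
Decompose p/2: z ≐ one,  u ≐ t.
Bind z := one; substituting into the one remaining equation that mentions z gives: h(one, branch(w, one, 1)) ≐ h(one, branch(pair(one, one), one, 1)).
Bind u := t; substituting into the one remaining equation that mentions u gives: h(w, branch(unit, one, one)) ≐ h(t, branch(unit, one, one)).
Decompose h/2: w ≐ t,  branch(unit, one, one) ≐ branch(unit, one, one).
Bind w := t; substituting into the 2 remaining equations that mention w gives: p(h(1, 1), pair(v, unit)) ≐ p(h(1, 1), pair(p(t, t), unit)),  h(one, branch(t, one, 1)) ≐ h(one, branch(pair(one, one), one, 1)).
Delete trivial equation branch(unit, one, one) ≐ branch(unit, one, one).
Decompose p/2: h(1, 1) ≐ h(1, 1),  pair(v, unit) ≐ pair(p(t, t), unit).
Delete trivial equation h(1, 1) ≐ h(1, 1).
Decompose pair/2: v ≐ p(t, t),  unit ≐ unit.
Bind v := p(t, t); no other remaining equation mentions v.
Delete trivial equation unit ≐ unit.
Decompose h/2: one ≐ one,  branch(t, one, 1) ≐ branch(pair(one, one), one, 1).
Delete trivial equation one ≐ one.
Decompose branch/3: t ≐ pair(one, one),  one ≐ one,  1 ≐ 1.
Bind t := pair(one, one); no other remaining equation mentions t. Substituting into the earlier bindings gives u := pair(one, one), w := pair(one, one), v := p(pair(one, one), pair(one, one)).
Delete trivial equation one ≐ one.
Delete trivial equation 1 ≐ 1.
MGU = { z := one, u := pair(one, one), w := pair(one, one), v := p(pair(one, one), pair(one, one)), t := pair(one, one) }, so u := pair(one, one).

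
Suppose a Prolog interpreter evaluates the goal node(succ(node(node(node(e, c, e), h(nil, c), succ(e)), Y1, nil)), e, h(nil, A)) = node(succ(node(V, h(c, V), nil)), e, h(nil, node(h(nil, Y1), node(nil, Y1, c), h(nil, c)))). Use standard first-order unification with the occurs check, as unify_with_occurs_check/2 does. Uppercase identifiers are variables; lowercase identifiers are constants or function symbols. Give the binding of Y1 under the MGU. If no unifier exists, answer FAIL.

Decompose node/3: succ(node(node(node(e, c, e), h(nil, c), succ(e)), Y1, nil)) = succ(node(V, h(c, V), nil)),  e = e,  h(nil, A) = h(nil, node(h(nil, Y1), node(nil, Y1, c), h(nil, c))).
Decompose succ/1: node(node(node(e, c, e), h(nil, c), succ(e)), Y1, nil) = node(V, h(c, V), nil).
Decompose node/3: node(node(e, c, e), h(nil, c), succ(e)) = V,  Y1 = h(c, V),  nil = nil.
Bind V := node(node(e, c, e), h(nil, c), succ(e)); substituting into the one remaining equation that mentions V gives: Y1 = h(c, node(node(e, c, e), h(nil, c), succ(e))).
Bind Y1 := h(c, node(node(e, c, e), h(nil, c), succ(e))); substituting into the one remaining equation that mentions Y1 gives: h(nil, A) = h(nil, node(h(nil, h(c, node(node(e, c, e), h(nil, c), succ(e)))), node(nil, h(c, node(node(e, c, e), h(nil, c), succ(e))), c), h(nil, c))).
Delete trivial equation nil = nil.
Delete trivial equation e = e.
Decompose h/2: nil = nil,  A = node(h(nil, h(c, node(node(e, c, e), h(nil, c), succ(e)))), node(nil, h(c, node(node(e, c, e), h(nil, c), succ(e))), c), h(nil, c)).
Delete trivial equation nil = nil.
Bind A := node(h(nil, h(c, node(node(e, c, e), h(nil, c), succ(e)))), node(nil, h(c, node(node(e, c, e), h(nil, c), succ(e))), c), h(nil, c)).
MGU = { V -> node(node(e, c, e), h(nil, c), succ(e)), Y1 -> h(c, node(node(e, c, e), h(nil, c), succ(e))), A -> node(h(nil, h(c, node(node(e, c, e), h(nil, c), succ(e)))), node(nil, h(c, node(node(e, c, e), h(nil, c), succ(e))), c), h(nil, c)) }, so Y1 -> h(c, node(node(e, c, e), h(nil, c), succ(e))).

h(c, node(node(e, c, e), h(nil, c), succ(e)))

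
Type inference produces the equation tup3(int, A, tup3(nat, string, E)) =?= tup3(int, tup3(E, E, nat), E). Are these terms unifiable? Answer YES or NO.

NO

Decompose tup3/3: int =?= int,  A =?= tup3(E, E, nat),  tup3(nat, string, E) =?= E.
Delete trivial equation int =?= int.
Bind A := tup3(E, E, nat); no other remaining equation mentions A.
Occurs check fails: E occurs in tup3(nat, string, E); the equation E =?= tup3(nat, string, E) has no finite solution.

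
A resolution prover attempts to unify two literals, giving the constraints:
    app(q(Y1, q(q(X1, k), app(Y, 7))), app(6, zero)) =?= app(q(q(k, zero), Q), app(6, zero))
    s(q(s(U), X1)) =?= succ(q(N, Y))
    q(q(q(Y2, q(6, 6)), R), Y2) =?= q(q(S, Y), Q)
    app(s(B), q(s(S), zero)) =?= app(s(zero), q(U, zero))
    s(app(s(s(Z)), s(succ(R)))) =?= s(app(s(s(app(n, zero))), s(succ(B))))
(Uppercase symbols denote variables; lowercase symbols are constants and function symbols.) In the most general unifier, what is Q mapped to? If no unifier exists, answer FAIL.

Decompose app/2: q(Y1, q(q(X1, k), app(Y, 7))) =?= q(q(k, zero), Q),  app(6, zero) =?= app(6, zero).
Decompose q/2: Y1 =?= q(k, zero),  q(q(X1, k), app(Y, 7)) =?= Q.
Bind Y1 := q(k, zero); no other remaining equation mentions Y1.
Bind Q := q(q(X1, k), app(Y, 7)); substituting into the one remaining equation that mentions Q gives: q(q(q(Y2, q(6, 6)), R), Y2) =?= q(q(S, Y), q(q(X1, k), app(Y, 7))).
Delete trivial equation app(6, zero) =?= app(6, zero).
Clash: head symbols differ (s/1 vs succ/1); no unifier exists.

FAIL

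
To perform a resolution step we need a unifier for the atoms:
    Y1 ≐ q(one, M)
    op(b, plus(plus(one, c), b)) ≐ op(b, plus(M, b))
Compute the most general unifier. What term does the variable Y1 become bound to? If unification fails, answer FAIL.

q(one, plus(one, c))

Bind Y1 := q(one, M); no other remaining equation mentions Y1.
Decompose op/2: b ≐ b,  plus(plus(one, c), b) ≐ plus(M, b).
Delete trivial equation b ≐ b.
Decompose plus/2: plus(one, c) ≐ M,  b ≐ b.
Bind M := plus(one, c); no other remaining equation mentions M. Substituting into the earlier binding gives Y1 := q(one, plus(one, c)).
Delete trivial equation b ≐ b.
MGU = { Y1 -> q(one, plus(one, c)), M -> plus(one, c) }, so Y1 -> q(one, plus(one, c)).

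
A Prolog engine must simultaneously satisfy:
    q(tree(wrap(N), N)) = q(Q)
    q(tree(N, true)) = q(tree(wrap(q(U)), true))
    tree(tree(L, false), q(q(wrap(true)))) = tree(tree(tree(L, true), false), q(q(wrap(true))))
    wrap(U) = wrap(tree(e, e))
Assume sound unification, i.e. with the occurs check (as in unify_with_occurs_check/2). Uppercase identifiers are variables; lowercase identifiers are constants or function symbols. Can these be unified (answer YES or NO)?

NO

Decompose q/1: tree(wrap(N), N) = Q.
Bind Q := tree(wrap(N), N); no other remaining equation mentions Q.
Decompose q/1: tree(N, true) = tree(wrap(q(U)), true).
Decompose tree/2: N = wrap(q(U)),  true = true.
Bind N := wrap(q(U)); no other remaining equation mentions N. Substituting into the earlier binding gives Q := tree(wrap(wrap(q(U))), wrap(q(U))).
Delete trivial equation true = true.
Decompose tree/2: tree(L, false) = tree(tree(L, true), false),  q(q(wrap(true))) = q(q(wrap(true))).
Decompose tree/2: L = tree(L, true),  false = false.
Occurs check fails: L occurs in tree(L, true); the equation L = tree(L, true) has no finite solution.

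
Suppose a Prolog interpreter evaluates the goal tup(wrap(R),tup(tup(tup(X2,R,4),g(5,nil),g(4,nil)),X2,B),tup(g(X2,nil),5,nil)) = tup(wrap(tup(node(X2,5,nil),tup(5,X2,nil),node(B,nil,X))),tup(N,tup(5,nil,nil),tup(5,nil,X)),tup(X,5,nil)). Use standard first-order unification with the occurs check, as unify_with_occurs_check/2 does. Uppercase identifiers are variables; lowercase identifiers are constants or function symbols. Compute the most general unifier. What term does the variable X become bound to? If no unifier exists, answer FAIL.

Decompose tup/3: wrap(R) = wrap(tup(node(X2,5,nil),tup(5,X2,nil),node(B,nil,X))),  tup(tup(tup(X2,R,4),g(5,nil),g(4,nil)),X2,B) = tup(N,tup(5,nil,nil),tup(5,nil,X)),  tup(g(X2,nil),5,nil) = tup(X,5,nil).
Decompose wrap/1: R = tup(node(X2,5,nil),tup(5,X2,nil),node(B,nil,X)).
Bind R := tup(node(X2,5,nil),tup(5,X2,nil),node(B,nil,X)); substituting into the one remaining equation that mentions R gives: tup(tup(tup(X2,tup(node(X2,5,nil),tup(5,X2,nil),node(B,nil,X)),4),g(5,nil),g(4,nil)),X2,B) = tup(N,tup(5,nil,nil),tup(5,nil,X)).
Decompose tup/3: tup(tup(X2,tup(node(X2,5,nil),tup(5,X2,nil),node(B,nil,X)),4),g(5,nil),g(4,nil)) = N,  X2 = tup(5,nil,nil),  B = tup(5,nil,X).
Bind N := tup(tup(X2,tup(node(X2,5,nil),tup(5,X2,nil),node(B,nil,X)),4),g(5,nil),g(4,nil)); no other remaining equation mentions N.
Bind X2 := tup(5,nil,nil); substituting into the one remaining equation that mentions X2 gives: tup(g(tup(5,nil,nil),nil),5,nil) = tup(X,5,nil). Substituting into the earlier bindings gives R := tup(node(tup(5,nil,nil),5,nil),tup(5,tup(5,nil,nil),nil),node(B,nil,X)), N := tup(tup(tup(5,nil,nil),tup(node(tup(5,nil,nil),5,nil),tup(5,tup(5,nil,nil),nil),node(B,nil,X)),4),g(5,nil),g(4,nil)).
Bind B := tup(5,nil,X); no other remaining equation mentions B. Substituting into the earlier bindings gives R := tup(node(tup(5,nil,nil),5,nil),tup(5,tup(5,nil,nil),nil),node(tup(5,nil,X),nil,X)), N := tup(tup(tup(5,nil,nil),tup(node(tup(5,nil,nil),5,nil),tup(5,tup(5,nil,nil),nil),node(tup(5,nil,X),nil,X)),4),g(5,nil),g(4,nil)).
Decompose tup/3: g(tup(5,nil,nil),nil) = X,  5 = 5,  nil = nil.
Bind X := g(tup(5,nil,nil),nil); no other remaining equation mentions X. Substituting into the earlier bindings gives R := tup(node(tup(5,nil,nil),5,nil),tup(5,tup(5,nil,nil),nil),node(tup(5,nil,g(tup(5,nil,nil),nil)),nil,g(tup(5,nil,nil),nil))), N := tup(tup(tup(5,nil,nil),tup(node(tup(5,nil,nil),5,nil),tup(5,tup(5,nil,nil),nil),node(tup(5,nil,g(tup(5,nil,nil),nil)),nil,g(tup(5,nil,nil),nil))),4),g(5,nil),g(4,nil)), B := tup(5,nil,g(tup(5,nil,nil),nil)).
Delete trivial equation 5 = 5.
Delete trivial equation nil = nil.
MGU = { R -> tup(node(tup(5,nil,nil),5,nil),tup(5,tup(5,nil,nil),nil),node(tup(5,nil,g(tup(5,nil,nil),nil)),nil,g(tup(5,nil,nil),nil))), N -> tup(tup(tup(5,nil,nil),tup(node(tup(5,nil,nil),5,nil),tup(5,tup(5,nil,nil),nil),node(tup(5,nil,g(tup(5,nil,nil),nil)),nil,g(tup(5,nil,nil),nil))),4),g(5,nil),g(4,nil)), X2 -> tup(5,nil,nil), B -> tup(5,nil,g(tup(5,nil,nil),nil)), X -> g(tup(5,nil,nil),nil) }, so X -> g(tup(5,nil,nil),nil).

g(tup(5,nil,nil),nil)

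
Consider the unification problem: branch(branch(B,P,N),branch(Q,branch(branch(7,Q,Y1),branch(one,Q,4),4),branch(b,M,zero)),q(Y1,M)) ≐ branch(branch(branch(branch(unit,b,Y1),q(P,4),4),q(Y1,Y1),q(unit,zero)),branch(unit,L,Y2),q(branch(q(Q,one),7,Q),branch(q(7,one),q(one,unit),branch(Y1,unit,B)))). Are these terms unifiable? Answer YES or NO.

Decompose branch/3: branch(B,P,N) ≐ branch(branch(branch(unit,b,Y1),q(P,4),4),q(Y1,Y1),q(unit,zero)),  branch(Q,branch(branch(7,Q,Y1),branch(one,Q,4),4),branch(b,M,zero)) ≐ branch(unit,L,Y2),  q(Y1,M) ≐ q(branch(q(Q,one),7,Q),branch(q(7,one),q(one,unit),branch(Y1,unit,B))).
Decompose branch/3: B ≐ branch(branch(unit,b,Y1),q(P,4),4),  P ≐ q(Y1,Y1),  N ≐ q(unit,zero).
Bind B := branch(branch(unit,b,Y1),q(P,4),4); substituting into the one remaining equation that mentions B gives: q(Y1,M) ≐ q(branch(q(Q,one),7,Q),branch(q(7,one),q(one,unit),branch(Y1,unit,branch(branch(unit,b,Y1),q(P,4),4)))).
Bind P := q(Y1,Y1); substituting into the one remaining equation that mentions P gives: q(Y1,M) ≐ q(branch(q(Q,one),7,Q),branch(q(7,one),q(one,unit),branch(Y1,unit,branch(branch(unit,b,Y1),q(q(Y1,Y1),4),4)))). Substituting into the earlier binding gives B := branch(branch(unit,b,Y1),q(q(Y1,Y1),4),4).
Bind N := q(unit,zero); no other remaining equation mentions N.
Decompose branch/3: Q ≐ unit,  branch(branch(7,Q,Y1),branch(one,Q,4),4) ≐ L,  branch(b,M,zero) ≐ Y2.
Bind Q := unit; substituting into the 2 remaining equations that mention Q gives: branch(branch(7,unit,Y1),branch(one,unit,4),4) ≐ L,  q(Y1,M) ≐ q(branch(q(unit,one),7,unit),branch(q(7,one),q(one,unit),branch(Y1,unit,branch(branch(unit,b,Y1),q(q(Y1,Y1),4),4)))).
Bind L := branch(branch(7,unit,Y1),branch(one,unit,4),4); no other remaining equation mentions L.
Bind Y2 := branch(b,M,zero); no other remaining equation mentions Y2.
Decompose q/2: Y1 ≐ branch(q(unit,one),7,unit),  M ≐ branch(q(7,one),q(one,unit),branch(Y1,unit,branch(branch(unit,b,Y1),q(q(Y1,Y1),4),4))).
Bind Y1 := branch(q(unit,one),7,unit); substituting into the remaining equation gives: M ≐ branch(q(7,one),q(one,unit),branch(branch(q(unit,one),7,unit),unit,branch(branch(unit,b,branch(q(unit,one),7,unit)),q(q(branch(q(unit,one),7,unit),branch(q(unit,one),7,unit)),4),4))). Substituting into the earlier bindings gives B := branch(branch(unit,b,branch(q(unit,one),7,unit)),q(q(branch(q(unit,one),7,unit),branch(q(unit,one),7,unit)),4),4), P := q(branch(q(unit,one),7,unit),branch(q(unit,one),7,unit)), L := branch(branch(7,unit,branch(q(unit,one),7,unit)),branch(one,unit,4),4).
Bind M := branch(q(7,one),q(one,unit),branch(branch(q(unit,one),7,unit),unit,branch(branch(unit,b,branch(q(unit,one),7,unit)),q(q(branch(q(unit,one),7,unit),branch(q(unit,one),7,unit)),4),4))). Substituting into the earlier binding gives Y2 := branch(b,branch(q(7,one),q(one,unit),branch(branch(q(unit,one),7,unit),unit,branch(branch(unit,b,branch(q(unit,one),7,unit)),q(q(branch(q(unit,one),7,unit),branch(q(unit,one),7,unit)),4),4))),zero).
No equations remain and no clash or occurs-check failure arose, so a unifier exists.

YES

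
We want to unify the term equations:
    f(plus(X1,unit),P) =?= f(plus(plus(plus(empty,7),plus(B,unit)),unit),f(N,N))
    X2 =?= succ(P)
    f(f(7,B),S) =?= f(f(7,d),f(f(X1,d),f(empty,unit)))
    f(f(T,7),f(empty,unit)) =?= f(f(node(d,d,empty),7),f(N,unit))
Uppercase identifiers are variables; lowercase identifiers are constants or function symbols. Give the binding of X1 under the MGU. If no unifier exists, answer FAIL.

Decompose f/2: plus(X1,unit) =?= plus(plus(plus(empty,7),plus(B,unit)),unit),  P =?= f(N,N).
Decompose plus/2: X1 =?= plus(plus(empty,7),plus(B,unit)),  unit =?= unit.
Bind X1 := plus(plus(empty,7),plus(B,unit)); substituting into the one remaining equation that mentions X1 gives: f(f(7,B),S) =?= f(f(7,d),f(f(plus(plus(empty,7),plus(B,unit)),d),f(empty,unit))).
Delete trivial equation unit =?= unit.
Bind P := f(N,N); substituting into the one remaining equation that mentions P gives: X2 =?= succ(f(N,N)).
Bind X2 := succ(f(N,N)); no other remaining equation mentions X2.
Decompose f/2: f(7,B) =?= f(7,d),  S =?= f(f(plus(plus(empty,7),plus(B,unit)),d),f(empty,unit)).
Decompose f/2: 7 =?= 7,  B =?= d.
Delete trivial equation 7 =?= 7.
Bind B := d; substituting into the one remaining equation that mentions B gives: S =?= f(f(plus(plus(empty,7),plus(d,unit)),d),f(empty,unit)). Substituting into the earlier binding gives X1 := plus(plus(empty,7),plus(d,unit)).
Bind S := f(f(plus(plus(empty,7),plus(d,unit)),d),f(empty,unit)); no other remaining equation mentions S.
Decompose f/2: f(T,7) =?= f(node(d,d,empty),7),  f(empty,unit) =?= f(N,unit).
Decompose f/2: T =?= node(d,d,empty),  7 =?= 7.
Bind T := node(d,d,empty); no other remaining equation mentions T.
Delete trivial equation 7 =?= 7.
Decompose f/2: empty =?= N,  unit =?= unit.
Bind N := empty; no other remaining equation mentions N. Substituting into the earlier bindings gives P := f(empty,empty), X2 := succ(f(empty,empty)).
Delete trivial equation unit =?= unit.
MGU = { X1 -> plus(plus(empty,7),plus(d,unit)), P -> f(empty,empty), X2 -> succ(f(empty,empty)), B -> d, S -> f(f(plus(plus(empty,7),plus(d,unit)),d),f(empty,unit)), T -> node(d,d,empty), N -> empty }, so X1 -> plus(plus(empty,7),plus(d,unit)).

plus(plus(empty,7),plus(d,unit))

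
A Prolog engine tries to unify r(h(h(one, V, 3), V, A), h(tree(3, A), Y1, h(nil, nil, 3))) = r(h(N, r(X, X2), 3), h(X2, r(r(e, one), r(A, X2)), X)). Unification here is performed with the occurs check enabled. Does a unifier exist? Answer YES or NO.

YES

Decompose r/2: h(h(one, V, 3), V, A) = h(N, r(X, X2), 3),  h(tree(3, A), Y1, h(nil, nil, 3)) = h(X2, r(r(e, one), r(A, X2)), X).
Decompose h/3: h(one, V, 3) = N,  V = r(X, X2),  A = 3.
Bind N := h(one, V, 3); no other remaining equation mentions N.
Bind V := r(X, X2); no other remaining equation mentions V. Substituting into the earlier binding gives N := h(one, r(X, X2), 3).
Bind A := 3; substituting into the remaining equation gives: h(tree(3, 3), Y1, h(nil, nil, 3)) = h(X2, r(r(e, one), r(3, X2)), X).
Decompose h/3: tree(3, 3) = X2,  Y1 = r(r(e, one), r(3, X2)),  h(nil, nil, 3) = X.
Bind X2 := tree(3, 3); substituting into the one remaining equation that mentions X2 gives: Y1 = r(r(e, one), r(3, tree(3, 3))). Substituting into the earlier bindings gives N := h(one, r(X, tree(3, 3)), 3), V := r(X, tree(3, 3)).
Bind Y1 := r(r(e, one), r(3, tree(3, 3))); no other remaining equation mentions Y1.
Bind X := h(nil, nil, 3). Substituting into the earlier bindings gives N := h(one, r(h(nil, nil, 3), tree(3, 3)), 3), V := r(h(nil, nil, 3), tree(3, 3)).
No equations remain and no clash or occurs-check failure arose, so a unifier exists.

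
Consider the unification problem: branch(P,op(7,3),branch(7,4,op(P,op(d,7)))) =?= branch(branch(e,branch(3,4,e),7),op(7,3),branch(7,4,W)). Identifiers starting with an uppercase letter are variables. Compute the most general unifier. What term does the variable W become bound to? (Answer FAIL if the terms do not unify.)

op(branch(e,branch(3,4,e),7),op(d,7))

Decompose branch/3: P =?= branch(e,branch(3,4,e),7),  op(7,3) =?= op(7,3),  branch(7,4,op(P,op(d,7))) =?= branch(7,4,W).
Bind P := branch(e,branch(3,4,e),7); substituting into the one remaining equation that mentions P gives: branch(7,4,op(branch(e,branch(3,4,e),7),op(d,7))) =?= branch(7,4,W).
Delete trivial equation op(7,3) =?= op(7,3).
Decompose branch/3: 7 =?= 7,  4 =?= 4,  op(branch(e,branch(3,4,e),7),op(d,7)) =?= W.
Delete trivial equation 7 =?= 7.
Delete trivial equation 4 =?= 4.
Bind W := op(branch(e,branch(3,4,e),7),op(d,7)).
MGU = { P := branch(e,branch(3,4,e),7), W := op(branch(e,branch(3,4,e),7),op(d,7)) }, so W := op(branch(e,branch(3,4,e),7),op(d,7)).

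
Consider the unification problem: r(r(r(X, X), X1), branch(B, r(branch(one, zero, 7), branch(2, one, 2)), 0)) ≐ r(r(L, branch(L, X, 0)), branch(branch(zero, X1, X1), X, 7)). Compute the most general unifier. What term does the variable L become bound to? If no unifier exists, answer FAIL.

Decompose r/2: r(r(X, X), X1) ≐ r(L, branch(L, X, 0)),  branch(B, r(branch(one, zero, 7), branch(2, one, 2)), 0) ≐ branch(branch(zero, X1, X1), X, 7).
Decompose r/2: r(X, X) ≐ L,  X1 ≐ branch(L, X, 0).
Bind L := r(X, X); substituting into the one remaining equation that mentions L gives: X1 ≐ branch(r(X, X), X, 0).
Bind X1 := branch(r(X, X), X, 0); substituting into the remaining equation gives: branch(B, r(branch(one, zero, 7), branch(2, one, 2)), 0) ≐ branch(branch(zero, branch(r(X, X), X, 0), branch(r(X, X), X, 0)), X, 7).
Decompose branch/3: B ≐ branch(zero, branch(r(X, X), X, 0), branch(r(X, X), X, 0)),  r(branch(one, zero, 7), branch(2, one, 2)) ≐ X,  0 ≐ 7.
Bind B := branch(zero, branch(r(X, X), X, 0), branch(r(X, X), X, 0)); no other remaining equation mentions B.
Bind X := r(branch(one, zero, 7), branch(2, one, 2)); no other remaining equation mentions X. Substituting into the earlier bindings gives L := r(r(branch(one, zero, 7), branch(2, one, 2)), r(branch(one, zero, 7), branch(2, one, 2))), X1 := branch(r(r(branch(one, zero, 7), branch(2, one, 2)), r(branch(one, zero, 7), branch(2, one, 2))), r(branch(one, zero, 7), branch(2, one, 2)), 0), B := branch(zero, branch(r(r(branch(one, zero, 7), branch(2, one, 2)), r(branch(one, zero, 7), branch(2, one, 2))), r(branch(one, zero, 7), branch(2, one, 2)), 0), branch(r(r(branch(one, zero, 7), branch(2, one, 2)), r(branch(one, zero, 7), branch(2, one, 2))), r(branch(one, zero, 7), branch(2, one, 2)), 0)).
Clash: constants 0 and 7 differ; no unifier exists.

FAIL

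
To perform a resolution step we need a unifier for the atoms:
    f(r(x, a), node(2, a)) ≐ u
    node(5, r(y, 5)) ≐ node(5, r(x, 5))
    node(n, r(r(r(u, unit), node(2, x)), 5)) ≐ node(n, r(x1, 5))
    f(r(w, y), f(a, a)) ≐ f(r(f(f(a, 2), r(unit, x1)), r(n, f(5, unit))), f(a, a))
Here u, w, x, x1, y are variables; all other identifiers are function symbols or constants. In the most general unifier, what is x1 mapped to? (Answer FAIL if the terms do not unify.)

r(r(f(r(r(n, f(5, unit)), a), node(2, a)), unit), node(2, r(n, f(5, unit))))

Bind u := f(r(x, a), node(2, a)); substituting into the one remaining equation that mentions u gives: node(n, r(r(r(f(r(x, a), node(2, a)), unit), node(2, x)), 5)) ≐ node(n, r(x1, 5)).
Decompose node/2: 5 ≐ 5,  r(y, 5) ≐ r(x, 5).
Delete trivial equation 5 ≐ 5.
Decompose r/2: y ≐ x,  5 ≐ 5.
Bind y := x; substituting into the one remaining equation that mentions y gives: f(r(w, x), f(a, a)) ≐ f(r(f(f(a, 2), r(unit, x1)), r(n, f(5, unit))), f(a, a)).
Delete trivial equation 5 ≐ 5.
Decompose node/2: n ≐ n,  r(r(r(f(r(x, a), node(2, a)), unit), node(2, x)), 5) ≐ r(x1, 5).
Delete trivial equation n ≐ n.
Decompose r/2: r(r(f(r(x, a), node(2, a)), unit), node(2, x)) ≐ x1,  5 ≐ 5.
Bind x1 := r(r(f(r(x, a), node(2, a)), unit), node(2, x)); substituting into the one remaining equation that mentions x1 gives: f(r(w, x), f(a, a)) ≐ f(r(f(f(a, 2), r(unit, r(r(f(r(x, a), node(2, a)), unit), node(2, x)))), r(n, f(5, unit))), f(a, a)).
Delete trivial equation 5 ≐ 5.
Decompose f/2: r(w, x) ≐ r(f(f(a, 2), r(unit, r(r(f(r(x, a), node(2, a)), unit), node(2, x)))), r(n, f(5, unit))),  f(a, a) ≐ f(a, a).
Decompose r/2: w ≐ f(f(a, 2), r(unit, r(r(f(r(x, a), node(2, a)), unit), node(2, x)))),  x ≐ r(n, f(5, unit)).
Bind w := f(f(a, 2), r(unit, r(r(f(r(x, a), node(2, a)), unit), node(2, x)))); no other remaining equation mentions w.
Bind x := r(n, f(5, unit)); no other remaining equation mentions x. Substituting into the earlier bindings gives u := f(r(r(n, f(5, unit)), a), node(2, a)), y := r(n, f(5, unit)), x1 := r(r(f(r(r(n, f(5, unit)), a), node(2, a)), unit), node(2, r(n, f(5, unit)))), w := f(f(a, 2), r(unit, r(r(f(r(r(n, f(5, unit)), a), node(2, a)), unit), node(2, r(n, f(5, unit)))))).
Delete trivial equation f(a, a) ≐ f(a, a).
MGU = { u ↦ f(r(r(n, f(5, unit)), a), node(2, a)), y ↦ r(n, f(5, unit)), x1 ↦ r(r(f(r(r(n, f(5, unit)), a), node(2, a)), unit), node(2, r(n, f(5, unit)))), w ↦ f(f(a, 2), r(unit, r(r(f(r(r(n, f(5, unit)), a), node(2, a)), unit), node(2, r(n, f(5, unit)))))), x ↦ r(n, f(5, unit)) }, so x1 ↦ r(r(f(r(r(n, f(5, unit)), a), node(2, a)), unit), node(2, r(n, f(5, unit)))).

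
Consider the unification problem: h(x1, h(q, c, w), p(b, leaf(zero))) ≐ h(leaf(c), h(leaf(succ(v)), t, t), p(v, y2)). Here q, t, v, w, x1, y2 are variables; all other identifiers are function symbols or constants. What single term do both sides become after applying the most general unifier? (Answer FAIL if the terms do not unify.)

Decompose h/3: x1 ≐ leaf(c),  h(q, c, w) ≐ h(leaf(succ(v)), t, t),  p(b, leaf(zero)) ≐ p(v, y2).
Bind x1 := leaf(c); no other remaining equation mentions x1.
Decompose h/3: q ≐ leaf(succ(v)),  c ≐ t,  w ≐ t.
Bind q := leaf(succ(v)); no other remaining equation mentions q.
Bind t := c; substituting into the one remaining equation that mentions t gives: w ≐ c.
Bind w := c; no other remaining equation mentions w.
Decompose p/2: b ≐ v,  leaf(zero) ≐ y2.
Bind v := b; no other remaining equation mentions v. Substituting into the earlier binding gives q := leaf(succ(b)).
Bind y2 := leaf(zero).
Applying the MGU to either side gives h(leaf(c), h(leaf(succ(b)), c, c), p(b, leaf(zero))).

h(leaf(c), h(leaf(succ(b)), c, c), p(b, leaf(zero)))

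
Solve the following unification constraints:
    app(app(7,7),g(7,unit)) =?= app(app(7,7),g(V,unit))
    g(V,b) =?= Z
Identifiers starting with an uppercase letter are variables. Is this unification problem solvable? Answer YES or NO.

YES

Decompose app/2: app(7,7) =?= app(7,7),  g(7,unit) =?= g(V,unit).
Delete trivial equation app(7,7) =?= app(7,7).
Decompose g/2: 7 =?= V,  unit =?= unit.
Bind V := 7; substituting into the one remaining equation that mentions V gives: g(7,b) =?= Z.
Delete trivial equation unit =?= unit.
Bind Z := g(7,b).
No equations remain and no clash or occurs-check failure arose, so a unifier exists.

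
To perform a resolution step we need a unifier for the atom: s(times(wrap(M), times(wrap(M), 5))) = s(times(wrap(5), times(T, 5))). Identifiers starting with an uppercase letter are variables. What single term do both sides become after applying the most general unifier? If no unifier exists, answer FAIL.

Decompose s/1: times(wrap(M), times(wrap(M), 5)) = times(wrap(5), times(T, 5)).
Decompose times/2: wrap(M) = wrap(5),  times(wrap(M), 5) = times(T, 5).
Decompose wrap/1: M = 5.
Bind M := 5; substituting into the remaining equation gives: times(wrap(5), 5) = times(T, 5).
Decompose times/2: wrap(5) = T,  5 = 5.
Bind T := wrap(5); no other remaining equation mentions T.
Delete trivial equation 5 = 5.
Applying the MGU to either side gives s(times(wrap(5), times(wrap(5), 5))).

s(times(wrap(5), times(wrap(5), 5)))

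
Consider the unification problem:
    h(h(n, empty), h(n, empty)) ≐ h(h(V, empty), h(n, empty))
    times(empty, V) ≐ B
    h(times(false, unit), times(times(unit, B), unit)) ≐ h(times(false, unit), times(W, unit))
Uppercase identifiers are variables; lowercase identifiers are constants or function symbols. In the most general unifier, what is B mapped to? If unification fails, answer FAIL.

times(empty, n)

Decompose h/2: h(n, empty) ≐ h(V, empty),  h(n, empty) ≐ h(n, empty).
Decompose h/2: n ≐ V,  empty ≐ empty.
Bind V := n; substituting into the one remaining equation that mentions V gives: times(empty, n) ≐ B.
Delete trivial equation empty ≐ empty.
Delete trivial equation h(n, empty) ≐ h(n, empty).
Bind B := times(empty, n); substituting into the remaining equation gives: h(times(false, unit), times(times(unit, times(empty, n)), unit)) ≐ h(times(false, unit), times(W, unit)).
Decompose h/2: times(false, unit) ≐ times(false, unit),  times(times(unit, times(empty, n)), unit) ≐ times(W, unit).
Delete trivial equation times(false, unit) ≐ times(false, unit).
Decompose times/2: times(unit, times(empty, n)) ≐ W,  unit ≐ unit.
Bind W := times(unit, times(empty, n)); no other remaining equation mentions W.
Delete trivial equation unit ≐ unit.
MGU = { V := n, B := times(empty, n), W := times(unit, times(empty, n)) }, so B := times(empty, n).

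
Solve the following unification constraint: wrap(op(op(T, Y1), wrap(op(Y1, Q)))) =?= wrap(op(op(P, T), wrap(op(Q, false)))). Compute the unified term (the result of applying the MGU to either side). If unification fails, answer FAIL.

Decompose wrap/1: op(op(T, Y1), wrap(op(Y1, Q))) =?= op(op(P, T), wrap(op(Q, false))).
Decompose op/2: op(T, Y1) =?= op(P, T),  wrap(op(Y1, Q)) =?= wrap(op(Q, false)).
Decompose op/2: T =?= P,  Y1 =?= T.
Bind T := P; substituting into the one remaining equation that mentions T gives: Y1 =?= P.
Bind Y1 := P; substituting into the remaining equation gives: wrap(op(P, Q)) =?= wrap(op(Q, false)).
Decompose wrap/1: op(P, Q) =?= op(Q, false).
Decompose op/2: P =?= Q,  Q =?= false.
Bind P := Q; no other remaining equation mentions P. Substituting into the earlier bindings gives T := Q, Y1 := Q.
Bind Q := false. Substituting into the earlier bindings gives T := false, Y1 := false, P := false.
Applying the MGU to either side gives wrap(op(op(false, false), wrap(op(false, false)))).

wrap(op(op(false, false), wrap(op(false, false))))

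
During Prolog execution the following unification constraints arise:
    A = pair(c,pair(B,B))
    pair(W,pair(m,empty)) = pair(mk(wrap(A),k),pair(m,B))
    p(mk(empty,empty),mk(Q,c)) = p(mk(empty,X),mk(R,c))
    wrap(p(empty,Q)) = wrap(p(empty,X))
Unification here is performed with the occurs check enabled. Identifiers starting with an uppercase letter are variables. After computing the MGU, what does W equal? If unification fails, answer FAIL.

Bind A := pair(c,pair(B,B)); substituting into the one remaining equation that mentions A gives: pair(W,pair(m,empty)) = pair(mk(wrap(pair(c,pair(B,B))),k),pair(m,B)).
Decompose pair/2: W = mk(wrap(pair(c,pair(B,B))),k),  pair(m,empty) = pair(m,B).
Bind W := mk(wrap(pair(c,pair(B,B))),k); no other remaining equation mentions W.
Decompose pair/2: m = m,  empty = B.
Delete trivial equation m = m.
Bind B := empty; no other remaining equation mentions B. Substituting into the earlier bindings gives A := pair(c,pair(empty,empty)), W := mk(wrap(pair(c,pair(empty,empty))),k).
Decompose p/2: mk(empty,empty) = mk(empty,X),  mk(Q,c) = mk(R,c).
Decompose mk/2: empty = empty,  empty = X.
Delete trivial equation empty = empty.
Bind X := empty; substituting into the one remaining equation that mentions X gives: wrap(p(empty,Q)) = wrap(p(empty,empty)).
Decompose mk/2: Q = R,  c = c.
Bind Q := R; substituting into the one remaining equation that mentions Q gives: wrap(p(empty,R)) = wrap(p(empty,empty)).
Delete trivial equation c = c.
Decompose wrap/1: p(empty,R) = p(empty,empty).
Decompose p/2: empty = empty,  R = empty.
Delete trivial equation empty = empty.
Bind R := empty. Substituting into the earlier binding gives Q := empty.
MGU = { A ↦ pair(c,pair(empty,empty)), W ↦ mk(wrap(pair(c,pair(empty,empty))),k), B ↦ empty, X ↦ empty, Q ↦ empty, R ↦ empty }, so W ↦ mk(wrap(pair(c,pair(empty,empty))),k).

mk(wrap(pair(c,pair(empty,empty))),k)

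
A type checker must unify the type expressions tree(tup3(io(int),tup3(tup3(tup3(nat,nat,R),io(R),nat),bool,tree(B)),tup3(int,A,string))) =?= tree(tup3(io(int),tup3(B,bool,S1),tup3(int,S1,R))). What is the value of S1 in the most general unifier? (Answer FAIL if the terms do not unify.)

Decompose tree/1: tup3(io(int),tup3(tup3(tup3(nat,nat,R),io(R),nat),bool,tree(B)),tup3(int,A,string)) =?= tup3(io(int),tup3(B,bool,S1),tup3(int,S1,R)).
Decompose tup3/3: io(int) =?= io(int),  tup3(tup3(tup3(nat,nat,R),io(R),nat),bool,tree(B)) =?= tup3(B,bool,S1),  tup3(int,A,string) =?= tup3(int,S1,R).
Delete trivial equation io(int) =?= io(int).
Decompose tup3/3: tup3(tup3(nat,nat,R),io(R),nat) =?= B,  bool =?= bool,  tree(B) =?= S1.
Bind B := tup3(tup3(nat,nat,R),io(R),nat); substituting into the one remaining equation that mentions B gives: tree(tup3(tup3(nat,nat,R),io(R),nat)) =?= S1.
Delete trivial equation bool =?= bool.
Bind S1 := tree(tup3(tup3(nat,nat,R),io(R),nat)); substituting into the remaining equation gives: tup3(int,A,string) =?= tup3(int,tree(tup3(tup3(nat,nat,R),io(R),nat)),R).
Decompose tup3/3: int =?= int,  A =?= tree(tup3(tup3(nat,nat,R),io(R),nat)),  string =?= R.
Delete trivial equation int =?= int.
Bind A := tree(tup3(tup3(nat,nat,R),io(R),nat)); no other remaining equation mentions A.
Bind R := string. Substituting into the earlier bindings gives B := tup3(tup3(nat,nat,string),io(string),nat), S1 := tree(tup3(tup3(nat,nat,string),io(string),nat)), A := tree(tup3(tup3(nat,nat,string),io(string),nat)).
MGU = { B ↦ tup3(tup3(nat,nat,string),io(string),nat), S1 ↦ tree(tup3(tup3(nat,nat,string),io(string),nat)), A ↦ tree(tup3(tup3(nat,nat,string),io(string),nat)), R ↦ string }, so S1 ↦ tree(tup3(tup3(nat,nat,string),io(string),nat)).

tree(tup3(tup3(nat,nat,string),io(string),nat))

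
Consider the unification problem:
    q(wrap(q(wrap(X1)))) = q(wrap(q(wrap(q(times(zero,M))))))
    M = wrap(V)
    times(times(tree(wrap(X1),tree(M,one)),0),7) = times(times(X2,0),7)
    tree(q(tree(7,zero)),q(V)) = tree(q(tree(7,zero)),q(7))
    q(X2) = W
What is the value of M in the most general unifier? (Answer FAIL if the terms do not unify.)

Decompose q/1: wrap(q(wrap(X1))) = wrap(q(wrap(q(times(zero,M))))).
Decompose wrap/1: q(wrap(X1)) = q(wrap(q(times(zero,M)))).
Decompose q/1: wrap(X1) = wrap(q(times(zero,M))).
Decompose wrap/1: X1 = q(times(zero,M)).
Bind X1 := q(times(zero,M)); substituting into the one remaining equation that mentions X1 gives: times(times(tree(wrap(q(times(zero,M))),tree(M,one)),0),7) = times(times(X2,0),7).
Bind M := wrap(V); substituting into the one remaining equation that mentions M gives: times(times(tree(wrap(q(times(zero,wrap(V)))),tree(wrap(V),one)),0),7) = times(times(X2,0),7). Substituting into the earlier binding gives X1 := q(times(zero,wrap(V))).
Decompose times/2: times(tree(wrap(q(times(zero,wrap(V)))),tree(wrap(V),one)),0) = times(X2,0),  7 = 7.
Decompose times/2: tree(wrap(q(times(zero,wrap(V)))),tree(wrap(V),one)) = X2,  0 = 0.
Bind X2 := tree(wrap(q(times(zero,wrap(V)))),tree(wrap(V),one)); substituting into the one remaining equation that mentions X2 gives: q(tree(wrap(q(times(zero,wrap(V)))),tree(wrap(V),one))) = W.
Delete trivial equation 0 = 0.
Delete trivial equation 7 = 7.
Decompose tree/2: q(tree(7,zero)) = q(tree(7,zero)),  q(V) = q(7).
Delete trivial equation q(tree(7,zero)) = q(tree(7,zero)).
Decompose q/1: V = 7.
Bind V := 7; substituting into the remaining equation gives: q(tree(wrap(q(times(zero,wrap(7)))),tree(wrap(7),one))) = W. Substituting into the earlier bindings gives X1 := q(times(zero,wrap(7))), M := wrap(7), X2 := tree(wrap(q(times(zero,wrap(7)))),tree(wrap(7),one)).
Bind W := q(tree(wrap(q(times(zero,wrap(7)))),tree(wrap(7),one))).
MGU = { X1 := q(times(zero,wrap(7))), M := wrap(7), X2 := tree(wrap(q(times(zero,wrap(7)))),tree(wrap(7),one)), V := 7, W := q(tree(wrap(q(times(zero,wrap(7)))),tree(wrap(7),one))) }, so M := wrap(7).

wrap(7)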